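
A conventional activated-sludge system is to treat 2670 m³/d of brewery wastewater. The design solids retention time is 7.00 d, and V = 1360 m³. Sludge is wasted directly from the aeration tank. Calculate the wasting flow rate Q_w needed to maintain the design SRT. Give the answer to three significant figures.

Q_w ≈ 194 m³/d

For wasting at MLVSS concentration, Q_w = V/θ_c = 1360/7.00 = 194.3 m³/d.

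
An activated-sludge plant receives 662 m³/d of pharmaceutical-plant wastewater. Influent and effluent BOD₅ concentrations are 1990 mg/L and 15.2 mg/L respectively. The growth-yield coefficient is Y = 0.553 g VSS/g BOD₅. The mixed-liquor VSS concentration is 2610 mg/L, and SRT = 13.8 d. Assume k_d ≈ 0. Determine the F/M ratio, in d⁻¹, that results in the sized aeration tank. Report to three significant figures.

Biomass mass balance (decay neglected): V·X = Y·Q·(S₀ − S)·θ_c, so V = 0.553 × 662 × (1990 − 15.2) × 13.8 / 2610 = 3822 m³.
F/M = Q·S₀ / (V·X) = 662 × 1990 / (3822 × 2610) = 0.1320 g BOD₅·(g VSS·d)⁻¹.

F/M ≈ 0.132 d⁻¹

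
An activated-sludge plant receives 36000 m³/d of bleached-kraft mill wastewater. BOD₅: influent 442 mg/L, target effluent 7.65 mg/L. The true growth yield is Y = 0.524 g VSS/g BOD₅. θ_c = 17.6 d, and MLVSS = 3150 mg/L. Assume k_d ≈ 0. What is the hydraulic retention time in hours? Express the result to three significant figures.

τ ≈ 30.5 h

With k_d = 0 the design equation reduces to V = Y Q (S₀−S) θ_c / X = 0.524 × 36000 × (442 − 7.65) × 17.6 / 3150 = 45780 m³.
HRT = V/Q = 45780 m³ / 36000 m³·d⁻¹ = 1.272 d × 24 = 30.52 h.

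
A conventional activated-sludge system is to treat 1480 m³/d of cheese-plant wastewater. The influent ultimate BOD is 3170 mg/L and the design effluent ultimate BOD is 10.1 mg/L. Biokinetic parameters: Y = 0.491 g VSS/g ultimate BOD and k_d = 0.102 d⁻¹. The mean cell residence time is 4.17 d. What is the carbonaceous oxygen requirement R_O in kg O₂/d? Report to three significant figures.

Y_obs = Y / (1 + k_d θ_c) = 0.491 / (1 + 0.102 × 4.17) = 0.491 / 1.425 = 0.3445.
Substrate removed = Q·(S₀ − S) = 1480 m³/d × (3170 − 10.1) g/m³ = 4.68×10^6 g/d = 4677 kg/d.
Net sludge production P_X = 0.3445 × 4677 = 1611 kg VSS/d.
Carbonaceous O₂ demand = substrate oxidised − cell-mass equivalent = 4677 − 1.42 × 1611 = 2389 kg O₂/d.

R_O ≈ 2390 kg O₂/d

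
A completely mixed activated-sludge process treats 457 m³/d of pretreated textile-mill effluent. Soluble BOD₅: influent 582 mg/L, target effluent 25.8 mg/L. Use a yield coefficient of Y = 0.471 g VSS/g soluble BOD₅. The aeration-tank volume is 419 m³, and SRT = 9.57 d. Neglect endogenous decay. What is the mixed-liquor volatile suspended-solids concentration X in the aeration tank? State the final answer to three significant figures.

X = Y·Q·ΔS·θ_c / V = 0.471 × 457 × (582 − 25.8) × 9.57 / 419 = 2734 mg/L.

X ≈ 2730 mg/L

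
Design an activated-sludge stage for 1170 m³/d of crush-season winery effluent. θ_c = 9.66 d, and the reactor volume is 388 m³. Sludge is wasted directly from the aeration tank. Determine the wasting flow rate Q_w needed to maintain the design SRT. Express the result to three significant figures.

For wasting at MLVSS concentration, Q_w = V/θ_c = 388.0/9.66 = 40.17 m³/d.

Q_w ≈ 40.2 m³/d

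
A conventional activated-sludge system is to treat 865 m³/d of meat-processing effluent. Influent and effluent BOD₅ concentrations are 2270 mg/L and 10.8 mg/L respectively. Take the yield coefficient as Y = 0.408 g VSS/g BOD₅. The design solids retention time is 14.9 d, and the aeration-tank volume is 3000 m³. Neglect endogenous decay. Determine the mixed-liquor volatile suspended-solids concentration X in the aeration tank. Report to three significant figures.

X ≈ 3960 mg/L

Without decay, X = Y Q (S₀−S) θ_c / V = 0.408 × 865 × (2270 − 10.8) × 14.9 / 3000 = 3960 mg/L.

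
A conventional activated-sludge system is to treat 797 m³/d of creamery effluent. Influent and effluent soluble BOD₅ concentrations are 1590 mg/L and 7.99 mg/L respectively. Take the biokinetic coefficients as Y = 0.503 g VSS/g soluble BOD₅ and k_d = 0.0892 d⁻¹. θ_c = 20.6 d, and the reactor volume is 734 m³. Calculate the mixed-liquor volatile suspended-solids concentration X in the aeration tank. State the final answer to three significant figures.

X = Y·Q·ΔS·θ_c / [V·(1 + k_d θ_c)] = 0.503 × 797 × (1590 − 7.99) × 20.6 / [734 × (1 + 0.0892 × 20.6)] = 6273 mg/L.

X ≈ 6270 mg/L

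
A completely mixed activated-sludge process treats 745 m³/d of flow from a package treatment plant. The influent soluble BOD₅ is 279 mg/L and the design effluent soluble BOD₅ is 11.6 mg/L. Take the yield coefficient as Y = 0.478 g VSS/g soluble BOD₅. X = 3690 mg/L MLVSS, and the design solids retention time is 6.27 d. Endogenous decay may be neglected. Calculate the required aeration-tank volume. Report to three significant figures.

V ≈ 162 m³

V·X = Y·Q·ΔS·θ_c gives V = 0.478 × 745 × (279 − 11.6) × 6.27 / 3690 = 161.8 m³.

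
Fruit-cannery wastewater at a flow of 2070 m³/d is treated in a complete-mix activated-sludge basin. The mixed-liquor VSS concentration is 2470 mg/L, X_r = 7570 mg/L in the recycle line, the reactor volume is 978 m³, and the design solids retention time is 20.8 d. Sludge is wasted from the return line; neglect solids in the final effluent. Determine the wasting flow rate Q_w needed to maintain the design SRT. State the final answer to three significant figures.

Q_w = (V·X)/(θ_c X_r) = 978.0 × 2470 / (20.8 × 7570) = 15.34 m³/d.

Q_w ≈ 15.3 m³/d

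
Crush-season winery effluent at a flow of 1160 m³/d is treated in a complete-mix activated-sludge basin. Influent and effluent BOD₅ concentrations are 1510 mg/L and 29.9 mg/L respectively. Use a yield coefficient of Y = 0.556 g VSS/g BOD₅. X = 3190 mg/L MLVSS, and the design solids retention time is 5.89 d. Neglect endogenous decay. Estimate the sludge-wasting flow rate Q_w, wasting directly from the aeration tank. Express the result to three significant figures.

V·X = Y·Q·ΔS·θ_c gives V = 0.556 × 1160 × (1510 − 29.9) × 5.89 / 3190 = 1763 m³.
With mixed-liquor wasting, θ_c = V/Q_w, so Q_w = V/θ_c = 1763/5.89 = 299.2 m³/d.

Q_w ≈ 299 m³/d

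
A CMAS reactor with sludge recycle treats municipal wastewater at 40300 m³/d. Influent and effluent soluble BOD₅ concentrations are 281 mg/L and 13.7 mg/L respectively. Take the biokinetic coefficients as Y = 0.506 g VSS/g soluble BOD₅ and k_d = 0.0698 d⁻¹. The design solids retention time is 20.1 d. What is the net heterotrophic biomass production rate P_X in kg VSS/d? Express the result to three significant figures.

P_X ≈ 2270 kg VSS/d

Correct the yield for decay: Y_obs = Y/(1 + k_d θ_c) = 0.506 / (1 + 0.0698 × 20.1) = 0.506 / 2.403 = 0.2106.
Substrate removed = Q·(S₀ − S) = 40300 m³/d × (281 − 13.7) g/m³ = 1.08×10^7 g/d = 10772 kg/d.
Net biomass production P_X = Y_obs × Q·(S₀ − S) = 0.2106 × 10772 = 2268 kg VSS/d.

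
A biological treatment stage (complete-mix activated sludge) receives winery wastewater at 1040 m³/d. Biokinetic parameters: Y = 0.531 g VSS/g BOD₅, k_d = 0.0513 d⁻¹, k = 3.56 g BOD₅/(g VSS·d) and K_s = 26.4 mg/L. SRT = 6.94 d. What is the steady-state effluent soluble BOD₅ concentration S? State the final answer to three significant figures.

Effluent substrate depends only on kinetics and SRT: S = K_s(1 + k_d θ_c) / [θ_c(Yk − k_d) − 1] = 26.4 × (1 + 0.0513 × 6.94) / [6.94 × (0.531 × 3.56 − 0.0513) − 1] = 35.80 / 11.76 = 3.043 mg/L.

S ≈ 3.04 mg/L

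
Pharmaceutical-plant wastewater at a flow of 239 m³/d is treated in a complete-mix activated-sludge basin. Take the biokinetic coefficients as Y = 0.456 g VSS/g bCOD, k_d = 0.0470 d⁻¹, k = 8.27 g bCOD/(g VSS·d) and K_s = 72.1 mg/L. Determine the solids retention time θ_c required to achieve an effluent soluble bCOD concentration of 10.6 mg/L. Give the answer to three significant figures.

θ_c ≈ 2.29 d

Specific growth rate at S = 10.6 mg/L: μ = YkS/(K_s+S) = 0.456·8.27·10.6/(72.1+10.6) = 0.4834 d⁻¹.
Then 1/θ_c = μ − k_d = 0.4834 − 0.0470 = 0.4364 d⁻¹, giving θ_c = 2.292 d.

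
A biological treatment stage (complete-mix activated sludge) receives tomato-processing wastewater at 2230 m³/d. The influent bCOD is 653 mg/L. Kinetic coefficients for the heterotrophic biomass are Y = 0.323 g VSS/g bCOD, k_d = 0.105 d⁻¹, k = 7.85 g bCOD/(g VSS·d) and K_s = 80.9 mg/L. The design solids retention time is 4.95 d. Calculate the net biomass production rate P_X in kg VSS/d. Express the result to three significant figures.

For a completely mixed reactor with recycle the Lawrence–McCarty relation gives S = K_s·(1 + k_d·θ_c) / [θ_c·(Y·k − k_d) − 1] = 80.9 × (1 + 0.105 × 4.95) / [4.95 × (0.323 × 7.85 − 0.105) − 1] = 122.9 / 11.03 = 11.15 mg/L.
Y_obs = Y / (1 + k_d θ_c) = 0.323 / (1 + 0.105 × 4.95) = 0.323 / 1.520 = 0.2125.
ΔS = 653 − 11.1 = 641.9 mg/L, so the substrate removal rate is 2230 × 641.9/1000 = 1431 kg bCOD/d.
Net biomass production P_X = Y_obs × Q·(S₀ − S) = 0.2125 × 1431 = 304.2 kg VSS/d.

P_X ≈ 304 kg VSS/d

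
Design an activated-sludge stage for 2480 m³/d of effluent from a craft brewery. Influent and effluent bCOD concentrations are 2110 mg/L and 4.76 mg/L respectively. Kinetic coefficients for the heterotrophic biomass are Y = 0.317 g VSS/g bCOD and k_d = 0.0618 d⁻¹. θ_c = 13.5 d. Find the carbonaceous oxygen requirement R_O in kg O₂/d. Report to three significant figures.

R_O ≈ 3940 kg O₂/d

Correct the yield for decay: Y_obs = Y/(1 + k_d θ_c) = 0.317 / (1 + 0.0618 × 13.5) = 0.317 / 1.834 = 0.1728.
Mass of bCOD removed per day: Q(S₀ − S) = 2480 × 2105 g/m³ = 5221 kg/d.
Biomass synthesised: P_X = Y_obs × 5221 = 902.3 kg VSS/d.
R_O = Q·(S₀ − S) − 1.42·P_X = 5221 − 1.42 × 902.3 = 3940 kg O₂/d.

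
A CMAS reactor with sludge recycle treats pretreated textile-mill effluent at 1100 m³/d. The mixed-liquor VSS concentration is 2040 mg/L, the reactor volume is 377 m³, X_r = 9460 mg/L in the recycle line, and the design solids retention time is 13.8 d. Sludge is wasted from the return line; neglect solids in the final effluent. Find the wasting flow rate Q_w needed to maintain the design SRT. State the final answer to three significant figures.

Q_w ≈ 5.89 m³/d

Wasting from the return line (neglecting effluent solids): Q_w = V·X / (θ_c·X_r) = 377.0 × 2040 / (13.8 × 9460) = 5.891 m³/d.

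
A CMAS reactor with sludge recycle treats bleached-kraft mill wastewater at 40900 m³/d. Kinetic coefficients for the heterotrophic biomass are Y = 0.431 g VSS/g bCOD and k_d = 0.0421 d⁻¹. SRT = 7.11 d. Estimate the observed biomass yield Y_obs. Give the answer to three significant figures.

Y_obs = Y / (1 + k_d θ_c) = 0.431 / (1 + 0.0421 × 7.11) = 0.431 / 1.299 = 0.3317.

Y_obs ≈ 0.332 g VSS/g bCOD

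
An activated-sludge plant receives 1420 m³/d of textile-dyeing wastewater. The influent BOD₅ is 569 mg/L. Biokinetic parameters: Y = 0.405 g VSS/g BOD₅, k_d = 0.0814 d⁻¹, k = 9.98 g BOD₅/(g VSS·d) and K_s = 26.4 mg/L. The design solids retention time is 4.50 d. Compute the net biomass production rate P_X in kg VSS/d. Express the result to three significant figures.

From the Monod/SRT balance for a CMAS, S = K_s·(1+k_d θ_c)/[θ_c·(Y k − k_d) − 1] = 26.4 × (1 + 0.0814 × 4.50) / [4.50 × (0.405 × 9.98 − 0.0814) − 1] = 36.07 / 16.82 = 2.144 mg/L.
Y_obs = Y / (1 + k_d θ_c) = 0.405 / (1 + 0.0814 × 4.50) = 0.405 / 1.366 = 0.2964.
Mass of BOD₅ removed per day: Q(S₀ − S) = 1420 × 566.9 g/m³ = 804.9 kg/d.
P_X = Y_obs · Q(S₀ − S) = 0.2964 × 804.9 = 238.6 kg VSS/d.

P_X ≈ 239 kg VSS/d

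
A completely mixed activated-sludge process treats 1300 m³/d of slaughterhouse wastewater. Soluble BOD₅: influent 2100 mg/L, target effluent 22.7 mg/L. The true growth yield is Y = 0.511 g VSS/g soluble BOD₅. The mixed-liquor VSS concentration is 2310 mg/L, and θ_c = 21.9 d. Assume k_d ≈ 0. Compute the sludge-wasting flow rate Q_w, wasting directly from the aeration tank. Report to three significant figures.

Q_w ≈ 597 m³/d

Biomass mass balance (decay neglected): V·X = Y·Q·(S₀ − S)·θ_c, so V = 0.511 × 1300 × (2100 − 22.7) × 21.9 / 2310 = 13083 m³.
Wasting from the aeration tank: Q_w = V / θ_c = 13083 / 21.9 = 597.4 m³/d.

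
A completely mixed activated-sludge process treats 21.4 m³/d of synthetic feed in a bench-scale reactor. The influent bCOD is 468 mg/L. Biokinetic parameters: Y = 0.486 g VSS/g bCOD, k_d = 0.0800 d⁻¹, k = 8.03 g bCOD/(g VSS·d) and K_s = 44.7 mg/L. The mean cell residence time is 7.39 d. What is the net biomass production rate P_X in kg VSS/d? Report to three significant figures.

Effluent substrate depends only on kinetics and SRT: S = K_s(1 + k_d θ_c) / [θ_c(Yk − k_d) − 1] = 44.7 × (1 + 0.0800 × 7.39) / [7.39 × (0.486 × 8.03 − 0.0800) − 1] = 71.13 / 27.25 = 2.610 mg/L.
Observed yield with endogenous decay: Y_obs = Y / (1 + k_d·θ_c) = 0.486 / (1 + 0.0800 × 7.39) = 0.486 / 1.591 = 0.3054 g VSS/g bCOD.
Mass of bCOD removed per day: Q(S₀ − S) = 21.4 × 465.4 g/m³ = 9.959 kg/d.
P_X = Y_obs · Q(S₀ − S) = 0.3054 × 9.959 = 3.042 kg VSS/d.

P_X ≈ 3.04 kg VSS/d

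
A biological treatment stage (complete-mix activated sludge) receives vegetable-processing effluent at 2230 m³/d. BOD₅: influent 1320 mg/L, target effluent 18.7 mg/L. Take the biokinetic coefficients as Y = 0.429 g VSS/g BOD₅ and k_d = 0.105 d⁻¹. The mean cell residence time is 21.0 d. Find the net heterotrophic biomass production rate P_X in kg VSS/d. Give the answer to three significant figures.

The observed yield is Y_obs = Y/(1 + k_d·θ_c) = 0.429 / (1 + 0.105 × 21.0) = 0.429 / 3.205 = 0.1339 g VSS per g BOD₅ removed.
Substrate removed = Q·(S₀ − S) = 2230 m³/d × (1320 − 18.7) g/m³ = 2.9×10^6 g/d = 2902 kg/d.
P_X = Y_obs · Q(S₀ − S) = 0.1339 × 2902 = 388.4 kg VSS/d.

P_X ≈ 388 kg VSS/d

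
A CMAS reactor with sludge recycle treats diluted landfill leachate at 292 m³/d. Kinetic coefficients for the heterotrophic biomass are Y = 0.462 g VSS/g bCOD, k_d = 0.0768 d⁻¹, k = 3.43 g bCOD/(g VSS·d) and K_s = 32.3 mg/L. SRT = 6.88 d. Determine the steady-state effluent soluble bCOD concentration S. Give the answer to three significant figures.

Effluent substrate depends only on kinetics and SRT: S = K_s(1 + k_d θ_c) / [θ_c(Yk − k_d) − 1] = 32.3 × (1 + 0.0768 × 6.88) / [6.88 × (0.462 × 3.43 − 0.0768) − 1] = 49.37 / 9.374 = 5.266 mg/L.

S ≈ 5.27 mg/L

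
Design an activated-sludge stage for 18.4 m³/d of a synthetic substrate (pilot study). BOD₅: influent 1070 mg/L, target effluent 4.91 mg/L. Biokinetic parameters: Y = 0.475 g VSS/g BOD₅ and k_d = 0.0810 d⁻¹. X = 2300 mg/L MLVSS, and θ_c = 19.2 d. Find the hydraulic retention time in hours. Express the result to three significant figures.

τ ≈ 39.7 h

Rearranging the biomass balance for a CMAS with decay, V = Y·Q·ΔS·θ_c / [X·(1+k_d θ_c)] = 0.475 × 18.4 × (1070 − 4.91) × 19.2 / [2300 × (1 + 0.0810 × 19.2)] = 1.79×10^5 / 5877 = 30.41 m³.
τ = V/Q = 30.41/18.4 = 1.653 d, or 39.67 h.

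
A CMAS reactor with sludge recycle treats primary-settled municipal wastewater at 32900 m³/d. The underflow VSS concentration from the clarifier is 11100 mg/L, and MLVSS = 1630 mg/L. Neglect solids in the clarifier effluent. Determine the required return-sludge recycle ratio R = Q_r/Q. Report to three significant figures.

R ≈ 0.172

Solids balance on the clarifier gives (1+R)X = R·X_r, so R = X/(X_r − X) = 1630 / (11100 − 1630) = 0.1721.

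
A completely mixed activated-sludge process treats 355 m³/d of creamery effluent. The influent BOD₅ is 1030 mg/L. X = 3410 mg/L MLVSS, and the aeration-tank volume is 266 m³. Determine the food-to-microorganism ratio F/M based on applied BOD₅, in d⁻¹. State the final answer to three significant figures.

Food-to-microorganism ratio F/M = Q S₀ / (V X) = 355 × 1030 / (266.0 × 3410) = 0.4031 d⁻¹.

F/M ≈ 0.403 d⁻¹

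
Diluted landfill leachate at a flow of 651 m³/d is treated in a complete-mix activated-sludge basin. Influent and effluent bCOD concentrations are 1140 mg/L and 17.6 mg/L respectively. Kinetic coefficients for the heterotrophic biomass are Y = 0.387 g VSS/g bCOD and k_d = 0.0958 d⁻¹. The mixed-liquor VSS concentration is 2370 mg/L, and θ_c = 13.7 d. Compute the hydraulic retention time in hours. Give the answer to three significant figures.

τ ≈ 26.1 h

Steady-state biomass mass balance: V·X·(1 + k_d·θ_c) = Y·Q·(S₀ − S)·θ_c, so V = 0.387 × 651 × (1140 − 17.6) × 13.7 / [2370 × (1 + 0.0958 × 13.7)] = 3.87×10^6 / 5481 = 706.9 m³.
Hydraulic retention time τ = V/Q = 706.9 / 651 = 1.086 d = 26.06 h.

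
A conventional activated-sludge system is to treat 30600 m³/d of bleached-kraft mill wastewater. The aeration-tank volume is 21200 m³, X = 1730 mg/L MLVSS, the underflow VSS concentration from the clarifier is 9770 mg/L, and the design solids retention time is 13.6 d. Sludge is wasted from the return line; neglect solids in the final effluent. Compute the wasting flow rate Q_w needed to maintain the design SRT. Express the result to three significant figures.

Q_w ≈ 276 m³/d

Q_w = (V·X)/(θ_c X_r) = 21200 × 1730 / (13.6 × 9770) = 276.0 m³/d.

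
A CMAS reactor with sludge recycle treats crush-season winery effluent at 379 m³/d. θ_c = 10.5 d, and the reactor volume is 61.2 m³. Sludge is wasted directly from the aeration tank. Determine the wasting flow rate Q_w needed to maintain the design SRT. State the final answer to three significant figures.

For wasting at MLVSS concentration, Q_w = V/θ_c = 61.20/10.5 = 5.829 m³/d.

Q_w ≈ 5.83 m³/d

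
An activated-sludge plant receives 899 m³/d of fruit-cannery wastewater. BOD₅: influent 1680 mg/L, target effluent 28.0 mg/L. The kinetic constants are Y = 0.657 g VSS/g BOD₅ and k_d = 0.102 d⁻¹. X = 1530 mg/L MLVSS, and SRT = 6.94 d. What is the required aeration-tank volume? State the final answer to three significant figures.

V ≈ 2590 m³

Rearranging the biomass balance for a CMAS with decay, V = Y·Q·ΔS·θ_c / [X·(1+k_d θ_c)] = 0.657 × 899 × (1680 − 28.0) × 6.94 / [1530 × (1 + 0.102 × 6.94)] = 6.77×10^6 / 2613 = 2591 m³.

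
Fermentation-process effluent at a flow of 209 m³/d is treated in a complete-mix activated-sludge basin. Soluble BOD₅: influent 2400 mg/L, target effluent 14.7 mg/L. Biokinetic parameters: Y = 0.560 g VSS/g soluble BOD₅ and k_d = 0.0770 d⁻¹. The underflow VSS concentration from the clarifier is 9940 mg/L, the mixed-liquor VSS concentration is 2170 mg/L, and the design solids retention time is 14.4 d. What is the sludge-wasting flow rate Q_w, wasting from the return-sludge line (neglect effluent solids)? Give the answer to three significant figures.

Rearranging the biomass balance for a CMAS with decay, V = Y·Q·ΔS·θ_c / [X·(1+k_d θ_c)] = 0.560 × 209 × (2400 − 14.7) × 14.4 / [2170 × (1 + 0.0770 × 14.4)] = 4.02×10^6 / 4576 = 878.5 m³.
θ_c = V·X/(Q_w·X_r) when wasting from the recycle, so Q_w = V·X/(θ_c·X_r) = 878.5 × 2170 / (14.4 × 9940) = 13.32 m³/d.

Q_w ≈ 13.3 m³/d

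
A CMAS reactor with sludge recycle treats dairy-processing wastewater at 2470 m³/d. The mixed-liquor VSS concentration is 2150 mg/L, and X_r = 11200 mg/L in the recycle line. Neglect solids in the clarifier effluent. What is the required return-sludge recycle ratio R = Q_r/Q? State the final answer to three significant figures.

Mass balance around the secondary clarifier (neglecting effluent solids): R = X / (X_r − X) = 2150 / (11200 − 2150) = 0.2376.

R ≈ 0.238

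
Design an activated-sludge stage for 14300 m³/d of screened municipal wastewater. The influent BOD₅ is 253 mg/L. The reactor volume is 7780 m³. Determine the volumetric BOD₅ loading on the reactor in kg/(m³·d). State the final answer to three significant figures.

Applied BOD₅ load per unit volume = Q·S₀/V = (14300 × 253/1000)/7780 = 0.4650 kg BOD₅·m⁻³·d⁻¹.

L_v ≈ 0.465 kg BOD₅/(m³·d)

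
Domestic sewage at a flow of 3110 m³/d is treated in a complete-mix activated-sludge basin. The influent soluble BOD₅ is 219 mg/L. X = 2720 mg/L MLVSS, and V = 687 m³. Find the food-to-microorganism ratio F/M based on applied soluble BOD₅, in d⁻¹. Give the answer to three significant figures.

F/M ≈ 0.364 d⁻¹

F/M = applied load / biomass = Q·S₀/(V·X) = 3110 × 219 / (687.0 × 2720) = 0.3645 d⁻¹.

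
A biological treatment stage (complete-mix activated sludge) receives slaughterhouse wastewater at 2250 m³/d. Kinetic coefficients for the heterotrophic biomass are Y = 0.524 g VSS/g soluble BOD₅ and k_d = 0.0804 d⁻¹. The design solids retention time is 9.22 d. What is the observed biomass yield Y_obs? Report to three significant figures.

Y_obs ≈ 0.301 g VSS/g soluble BOD₅

Correct the yield for decay: Y_obs = Y/(1 + k_d θ_c) = 0.524 / (1 + 0.0804 × 9.22) = 0.524 / 1.741 = 0.3009.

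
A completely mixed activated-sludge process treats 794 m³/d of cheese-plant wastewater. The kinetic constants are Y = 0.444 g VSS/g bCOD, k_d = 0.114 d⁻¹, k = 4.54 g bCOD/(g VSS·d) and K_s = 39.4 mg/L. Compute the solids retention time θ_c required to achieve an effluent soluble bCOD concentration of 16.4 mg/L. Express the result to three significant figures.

θ_c ≈ 2.09 d

From 1/θ_c = Y·k·S/(K_s + S) − k_d: Y·k·S/(K_s+S) = 0.444 × 4.54 × 16.4 / (39.4 + 16.4) = 0.5924 d⁻¹.
θ_c = 1/(μ − k_d) = 1/(0.5924 − 0.114) = 1/0.4784 = 2.090 d.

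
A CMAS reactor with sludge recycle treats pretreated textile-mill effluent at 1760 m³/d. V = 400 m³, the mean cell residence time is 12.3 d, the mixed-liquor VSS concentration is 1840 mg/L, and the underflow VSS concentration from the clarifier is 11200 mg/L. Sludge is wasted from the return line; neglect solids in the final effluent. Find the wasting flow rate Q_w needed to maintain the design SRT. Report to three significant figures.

Q_w ≈ 5.34 m³/d

Wasting from the return line (neglecting effluent solids): Q_w = V·X / (θ_c·X_r) = 400.0 × 1840 / (12.3 × 11200) = 5.343 m³/d.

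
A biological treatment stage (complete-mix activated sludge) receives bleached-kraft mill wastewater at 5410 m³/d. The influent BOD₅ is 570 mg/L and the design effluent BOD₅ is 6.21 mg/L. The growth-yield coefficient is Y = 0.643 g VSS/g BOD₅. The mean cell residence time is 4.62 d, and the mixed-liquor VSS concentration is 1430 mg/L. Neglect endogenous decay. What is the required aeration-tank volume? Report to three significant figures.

V ≈ 6340 m³

V·X = Y·Q·ΔS·θ_c gives V = 0.643 × 5410 × (570 − 6.21) × 4.62 / 1430 = 6336 m³.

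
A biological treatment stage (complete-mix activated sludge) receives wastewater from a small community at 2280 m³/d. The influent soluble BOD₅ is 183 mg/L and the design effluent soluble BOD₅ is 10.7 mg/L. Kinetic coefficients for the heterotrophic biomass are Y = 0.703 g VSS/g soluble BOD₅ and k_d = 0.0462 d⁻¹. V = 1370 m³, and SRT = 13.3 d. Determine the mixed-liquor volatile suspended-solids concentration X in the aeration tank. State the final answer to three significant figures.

X = Y·Q·ΔS·θ_c / [V·(1 + k_d θ_c)] = 0.703 × 2280 × (183 − 10.7) × 13.3 / [1370 × (1 + 0.0462 × 13.3)] = 1661 mg/L.

X ≈ 1660 mg/L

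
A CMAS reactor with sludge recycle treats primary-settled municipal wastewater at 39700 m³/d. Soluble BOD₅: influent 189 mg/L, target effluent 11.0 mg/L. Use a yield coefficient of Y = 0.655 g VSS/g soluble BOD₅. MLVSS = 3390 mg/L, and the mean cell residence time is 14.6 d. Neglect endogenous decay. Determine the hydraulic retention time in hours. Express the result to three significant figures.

Biomass mass balance (decay neglected): V·X = Y·Q·(S₀ − S)·θ_c, so V = 0.655 × 39700 × (189 − 11.0) × 14.6 / 3390 = 19934 m³.
HRT = V/Q = 19934 m³ / 39700 m³·d⁻¹ = 0.5021 d × 24 = 12.05 h.

τ ≈ 12.1 h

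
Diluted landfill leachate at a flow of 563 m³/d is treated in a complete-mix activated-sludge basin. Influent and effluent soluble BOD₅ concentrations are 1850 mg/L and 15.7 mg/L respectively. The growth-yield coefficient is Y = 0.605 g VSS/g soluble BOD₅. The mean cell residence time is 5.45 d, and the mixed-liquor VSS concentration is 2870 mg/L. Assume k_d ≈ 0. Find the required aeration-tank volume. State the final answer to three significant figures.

With k_d = 0 the design equation reduces to V = Y Q (S₀−S) θ_c / X = 0.605 × 563 × (1850 − 15.7) × 5.45 / 2870 = 1186 m³.

V ≈ 1190 m³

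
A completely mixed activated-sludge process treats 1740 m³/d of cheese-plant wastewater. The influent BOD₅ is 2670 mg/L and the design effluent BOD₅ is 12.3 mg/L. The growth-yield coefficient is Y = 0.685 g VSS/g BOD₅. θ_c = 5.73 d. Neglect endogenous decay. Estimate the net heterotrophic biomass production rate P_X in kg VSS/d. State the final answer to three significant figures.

Since k_d ≈ 0, Y_obs = Y = 0.685 g VSS/g BOD₅.
ΔS = 2670 − 12.3 = 2658 mg/L, so the substrate removal rate is 1740 × 2658/1000 = 4624 kg BOD₅/d.
Net biomass production P_X = Y_obs × Q·(S₀ − S) = 0.6850 × 4624 = 3168 kg VSS/d.

P_X ≈ 3170 kg VSS/d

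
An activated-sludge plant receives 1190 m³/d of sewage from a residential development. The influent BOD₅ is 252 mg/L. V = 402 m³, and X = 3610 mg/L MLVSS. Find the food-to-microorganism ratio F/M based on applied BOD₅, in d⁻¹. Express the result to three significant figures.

F/M ≈ 0.207 d⁻¹

Food-to-microorganism ratio F/M = Q S₀ / (V X) = 1190 × 252 / (402.0 × 3610) = 0.2066 d⁻¹.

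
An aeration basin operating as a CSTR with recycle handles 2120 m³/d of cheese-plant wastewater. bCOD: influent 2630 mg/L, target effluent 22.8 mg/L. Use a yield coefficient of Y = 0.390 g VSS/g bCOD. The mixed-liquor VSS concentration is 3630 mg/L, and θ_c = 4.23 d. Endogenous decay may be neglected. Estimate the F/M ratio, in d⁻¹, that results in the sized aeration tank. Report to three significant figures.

F/M ≈ 0.611 d⁻¹

V·X = Y·Q·ΔS·θ_c gives V = 0.390 × 2120 × (2630 − 22.8) × 4.23 / 3630 = 2512 m³.
F/M = applied load / biomass = Q·S₀/(V·X) = 2120 × 2630 / (2512 × 3630) = 0.6115 d⁻¹.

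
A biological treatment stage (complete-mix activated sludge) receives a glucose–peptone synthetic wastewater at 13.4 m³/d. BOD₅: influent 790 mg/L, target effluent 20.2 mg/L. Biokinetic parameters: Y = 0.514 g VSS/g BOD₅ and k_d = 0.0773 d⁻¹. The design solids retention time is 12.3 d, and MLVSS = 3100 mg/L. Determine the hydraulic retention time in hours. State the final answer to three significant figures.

Rearranging the biomass balance for a CMAS with decay, V = Y·Q·ΔS·θ_c / [X·(1+k_d θ_c)] = 0.514 × 13.4 × (790 − 20.2) × 12.3 / [3100 × (1 + 0.0773 × 12.3)] = 6.52×10^4 / 6047 = 10.78 m³.
τ = V/Q = 10.78/13.4 = 0.8048 d, or 19.31 h.

τ ≈ 19.3 h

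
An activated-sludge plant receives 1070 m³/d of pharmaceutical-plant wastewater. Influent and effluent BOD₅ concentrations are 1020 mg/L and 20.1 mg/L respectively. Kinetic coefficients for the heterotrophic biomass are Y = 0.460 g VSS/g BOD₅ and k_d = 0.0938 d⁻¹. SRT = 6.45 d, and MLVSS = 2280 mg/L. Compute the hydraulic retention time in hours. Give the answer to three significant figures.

From the SRT design equation V = Y Q (S₀−S) θ_c / [X (1 + k_d θ_c)] = 0.460 × 1070 × (1020 − 20.1) × 6.45 / [2280 × (1 + 0.0938 × 6.45)] = 3.17×10^6 / 3659 = 867.5 m³.
HRT = V/Q = 867.5 m³ / 1070 m³·d⁻¹ = 0.8107 d × 24 = 19.46 h.

τ ≈ 19.5 h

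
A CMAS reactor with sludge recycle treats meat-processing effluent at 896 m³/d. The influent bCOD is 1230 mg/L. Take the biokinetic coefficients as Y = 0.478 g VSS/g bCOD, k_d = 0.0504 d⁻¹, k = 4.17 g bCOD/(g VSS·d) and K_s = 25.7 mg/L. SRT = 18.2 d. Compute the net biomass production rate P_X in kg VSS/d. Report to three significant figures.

Effluent substrate depends only on kinetics and SRT: S = K_s(1 + k_d θ_c) / [θ_c(Yk − k_d) − 1] = 25.7 × (1 + 0.0504 × 18.2) / [18.2 × (0.478 × 4.17 − 0.0504) − 1] = 49.27 / 34.36 = 1.434 mg/L.
The observed yield is Y_obs = Y/(1 + k_d·θ_c) = 0.478 / (1 + 0.0504 × 18.2) = 0.478 / 1.917 = 0.2493 g VSS per g bCOD removed.
Q·(S₀ − S) = 896 × (1230 − 1.43) × 10⁻³ = 1101 kg/d removed.
So the net sludge growth is P_X = 0.2493 × 1101 = 274.4 kg VSS/d.

P_X ≈ 274 kg VSS/d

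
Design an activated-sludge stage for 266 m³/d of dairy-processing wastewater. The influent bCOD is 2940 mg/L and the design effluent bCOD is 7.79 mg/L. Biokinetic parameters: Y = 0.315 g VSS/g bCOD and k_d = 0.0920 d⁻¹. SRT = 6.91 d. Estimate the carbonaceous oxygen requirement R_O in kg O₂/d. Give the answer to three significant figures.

The observed yield is Y_obs = Y/(1 + k_d·θ_c) = 0.315 / (1 + 0.0920 × 6.91) = 0.315 / 1.636 = 0.1926 g VSS per g bCOD removed.
Mass of bCOD removed per day: Q(S₀ − S) = 266 × 2932 g/m³ = 780.0 kg/d.
Net sludge production P_X = 0.1926 × 780.0 = 150.2 kg VSS/d.
R_O = Q·(S₀ − S) − 1.42·P_X = 780.0 − 1.42 × 150.2 = 566.7 kg O₂/d.

R_O ≈ 567 kg O₂/d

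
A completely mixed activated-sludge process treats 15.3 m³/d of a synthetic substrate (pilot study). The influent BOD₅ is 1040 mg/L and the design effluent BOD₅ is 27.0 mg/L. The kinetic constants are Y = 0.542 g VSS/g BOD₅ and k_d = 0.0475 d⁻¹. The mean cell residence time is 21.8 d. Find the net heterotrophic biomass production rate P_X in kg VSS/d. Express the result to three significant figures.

P_X ≈ 4.13 kg VSS/d

Y_obs = Y / (1 + k_d θ_c) = 0.542 / (1 + 0.0475 × 21.8) = 0.542 / 2.035 = 0.2663.
Q·(S₀ − S) = 15.3 × (1040 − 27.0) × 10⁻³ = 15.50 kg/d removed.
Biomass produced: P_X = Y_obs·Q·ΔS = 0.2663 × 15.50 ≈ 4.127 kg VSS/d.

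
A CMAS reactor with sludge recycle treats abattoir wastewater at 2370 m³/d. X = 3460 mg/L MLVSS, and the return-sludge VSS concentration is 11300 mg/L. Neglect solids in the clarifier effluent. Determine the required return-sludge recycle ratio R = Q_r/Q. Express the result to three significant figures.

Solids balance on the clarifier gives (1+R)X = R·X_r, so R = X/(X_r − X) = 3460 / (11300 − 3460) = 0.4413.

R ≈ 0.441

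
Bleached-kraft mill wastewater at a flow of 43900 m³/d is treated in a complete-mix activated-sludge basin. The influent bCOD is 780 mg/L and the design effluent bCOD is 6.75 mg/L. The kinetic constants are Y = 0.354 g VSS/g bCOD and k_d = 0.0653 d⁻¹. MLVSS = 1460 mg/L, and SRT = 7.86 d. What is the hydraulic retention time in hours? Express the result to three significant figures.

τ ≈ 23.4 h

Steady-state biomass mass balance: V·X·(1 + k_d·θ_c) = Y·Q·(S₀ − S)·θ_c, so V = 0.354 × 43900 × (780 − 6.75) × 7.86 / [1460 × (1 + 0.0653 × 7.86)] = 9.45×10^7 / 2209 = 42751 m³.
Hydraulic retention time τ = V/Q = 42751 / 43900 = 0.9738 d = 23.37 h.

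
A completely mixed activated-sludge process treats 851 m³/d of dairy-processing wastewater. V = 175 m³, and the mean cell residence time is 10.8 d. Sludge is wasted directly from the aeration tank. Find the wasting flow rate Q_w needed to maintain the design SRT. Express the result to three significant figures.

Wasting from the aeration tank: Q_w = V / θ_c = 175.0 / 10.8 = 16.20 m³/d.

Q_w ≈ 16.2 m³/d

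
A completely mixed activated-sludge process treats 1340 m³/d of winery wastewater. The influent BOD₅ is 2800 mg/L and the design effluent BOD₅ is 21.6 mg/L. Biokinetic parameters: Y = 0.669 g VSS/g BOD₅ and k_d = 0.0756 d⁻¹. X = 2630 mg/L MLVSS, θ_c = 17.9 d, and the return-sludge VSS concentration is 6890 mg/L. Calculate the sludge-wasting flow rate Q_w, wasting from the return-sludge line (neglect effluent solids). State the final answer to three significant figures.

Q_w ≈ 154 m³/d

Rearranging the biomass balance for a CMAS with decay, V = Y·Q·ΔS·θ_c / [X·(1+k_d θ_c)] = 0.669 × 1340 × (2800 − 21.6) × 17.9 / [2630 × (1 + 0.0756 × 17.9)] = 4.46×10^7 / 6189 = 7204 m³.
Wasting from the return line (neglecting effluent solids): Q_w = V·X / (θ_c·X_r) = 7204 × 2630 / (17.9 × 6890) = 153.6 m³/d.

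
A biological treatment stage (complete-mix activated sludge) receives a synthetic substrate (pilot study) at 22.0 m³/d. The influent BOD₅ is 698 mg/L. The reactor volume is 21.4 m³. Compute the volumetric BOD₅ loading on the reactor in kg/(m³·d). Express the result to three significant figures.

L_v ≈ 0.718 kg BOD₅/(m³·d)

Volumetric loading L_v = Q·S₀ / V = 22.0 × 698 g/m³ / 21.40 m³ = 717.6 g/(m³·d) = 0.7176 kg BOD₅/(m³·d).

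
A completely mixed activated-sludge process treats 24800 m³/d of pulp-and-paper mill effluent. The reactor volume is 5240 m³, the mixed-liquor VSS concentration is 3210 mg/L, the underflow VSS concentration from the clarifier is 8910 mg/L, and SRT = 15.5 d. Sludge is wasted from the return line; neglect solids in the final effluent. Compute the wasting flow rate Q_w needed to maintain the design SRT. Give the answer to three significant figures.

Q_w ≈ 122 m³/d

θ_c = V·X/(Q_w·X_r) when wasting from the recycle, so Q_w = V·X/(θ_c·X_r) = 5240 × 3210 / (15.5 × 8910) = 121.8 m³/d.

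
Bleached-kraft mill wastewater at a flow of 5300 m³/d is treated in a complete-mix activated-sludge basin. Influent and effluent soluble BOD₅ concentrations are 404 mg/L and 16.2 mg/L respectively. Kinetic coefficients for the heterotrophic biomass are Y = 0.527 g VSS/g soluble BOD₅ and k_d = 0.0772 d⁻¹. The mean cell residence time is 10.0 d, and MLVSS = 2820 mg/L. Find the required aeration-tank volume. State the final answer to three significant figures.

Steady-state biomass mass balance: V·X·(1 + k_d·θ_c) = Y·Q·(S₀ − S)·θ_c, so V = 0.527 × 5300 × (404 − 16.2) × 10.0 / [2820 × (1 + 0.0772 × 10.0)] = 1.08×10^7 / 4997 = 2168 m³.

V ≈ 2170 m³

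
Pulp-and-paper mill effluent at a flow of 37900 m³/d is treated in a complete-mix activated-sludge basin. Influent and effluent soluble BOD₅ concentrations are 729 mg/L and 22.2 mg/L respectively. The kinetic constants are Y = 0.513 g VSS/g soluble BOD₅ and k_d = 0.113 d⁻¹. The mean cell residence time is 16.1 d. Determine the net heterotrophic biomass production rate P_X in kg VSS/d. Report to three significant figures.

P_X ≈ 4870 kg VSS/d

The observed yield is Y_obs = Y/(1 + k_d·θ_c) = 0.513 / (1 + 0.113 × 16.1) = 0.513 / 2.819 = 0.1820 g VSS per g soluble BOD₅ removed.
Q·(S₀ − S) = 37900 × (729 − 22.2) × 10⁻³ = 26788 kg/d removed.
P_X = Y_obs · Q(S₀ − S) = 0.1820 × 26788 = 4874 kg VSS/d.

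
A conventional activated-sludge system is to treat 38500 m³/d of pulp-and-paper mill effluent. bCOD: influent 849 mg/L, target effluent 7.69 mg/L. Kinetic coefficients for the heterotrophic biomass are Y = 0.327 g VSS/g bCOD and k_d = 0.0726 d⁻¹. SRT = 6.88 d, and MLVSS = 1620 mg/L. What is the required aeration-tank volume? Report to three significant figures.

From the SRT design equation V = Y Q (S₀−S) θ_c / [X (1 + k_d θ_c)] = 0.327 × 38500 × (849 − 7.69) × 6.88 / [1620 × (1 + 0.0726 × 6.88)] = 7.29×10^7 / 2429 = 29998 m³.

V ≈ 30000 m³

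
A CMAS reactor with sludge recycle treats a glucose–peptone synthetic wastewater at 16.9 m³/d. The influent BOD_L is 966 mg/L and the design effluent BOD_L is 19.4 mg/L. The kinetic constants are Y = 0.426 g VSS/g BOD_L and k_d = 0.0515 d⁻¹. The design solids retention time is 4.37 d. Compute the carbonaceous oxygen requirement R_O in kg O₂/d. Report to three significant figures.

R_O ≈ 8.10 kg O₂/d

The observed yield is Y_obs = Y/(1 + k_d·θ_c) = 0.426 / (1 + 0.0515 × 4.37) = 0.426 / 1.225 = 0.3477 g VSS per g BOD_L removed.
Mass of BOD_L removed per day: Q(S₀ − S) = 16.9 × 946.6 g/m³ = 16.00 kg/d.
Net sludge production P_X = 0.3477 × 16.00 = 5.563 kg VSS/d.
R_O = Q·ΔS − 1.42 P_X = 16.00 − 7.899 = 8.098 kg O₂/d.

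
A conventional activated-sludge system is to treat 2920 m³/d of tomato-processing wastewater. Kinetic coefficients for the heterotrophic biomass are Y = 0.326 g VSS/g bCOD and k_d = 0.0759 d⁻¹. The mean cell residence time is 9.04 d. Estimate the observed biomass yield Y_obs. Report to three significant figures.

Correct the yield for decay: Y_obs = Y/(1 + k_d θ_c) = 0.326 / (1 + 0.0759 × 9.04) = 0.326 / 1.686 = 0.1933.

Y_obs ≈ 0.193 g VSS/g bCOD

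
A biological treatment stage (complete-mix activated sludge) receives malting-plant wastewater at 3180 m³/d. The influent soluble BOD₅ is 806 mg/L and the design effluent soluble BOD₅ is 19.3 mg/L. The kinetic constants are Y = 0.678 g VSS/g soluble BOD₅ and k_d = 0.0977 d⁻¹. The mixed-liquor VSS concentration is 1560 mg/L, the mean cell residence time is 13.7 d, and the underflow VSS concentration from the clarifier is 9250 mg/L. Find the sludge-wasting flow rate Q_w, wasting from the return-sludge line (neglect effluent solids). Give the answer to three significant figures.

Steady-state biomass mass balance: V·X·(1 + k_d·θ_c) = Y·Q·(S₀ − S)·θ_c, so V = 0.678 × 3180 × (806 − 19.3) × 13.7 / [1560 × (1 + 0.0977 × 13.7)] = 2.32×10^7 / 3648 = 6370 m³.
θ_c = V·X/(Q_w·X_r) when wasting from the recycle, so Q_w = V·X/(θ_c·X_r) = 6370 × 1560 / (13.7 × 9250) = 78.41 m³/d.

Q_w ≈ 78.4 m³/d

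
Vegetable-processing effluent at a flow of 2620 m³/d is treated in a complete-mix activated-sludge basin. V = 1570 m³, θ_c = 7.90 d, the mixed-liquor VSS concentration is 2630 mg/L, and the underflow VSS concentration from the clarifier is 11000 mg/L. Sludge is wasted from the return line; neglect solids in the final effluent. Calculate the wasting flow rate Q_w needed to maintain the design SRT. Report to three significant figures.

θ_c = V·X/(Q_w·X_r) when wasting from the recycle, so Q_w = V·X/(θ_c·X_r) = 1570 × 2630 / (7.90 × 11000) = 47.52 m³/d.

Q_w ≈ 47.5 m³/d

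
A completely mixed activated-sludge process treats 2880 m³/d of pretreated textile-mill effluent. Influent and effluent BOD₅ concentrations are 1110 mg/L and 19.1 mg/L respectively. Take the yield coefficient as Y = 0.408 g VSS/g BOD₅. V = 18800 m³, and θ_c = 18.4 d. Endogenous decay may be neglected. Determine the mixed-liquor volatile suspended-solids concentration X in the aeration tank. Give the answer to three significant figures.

From V·X = Y·Q·(S₀ − S)·θ_c (decay neglected): X = 0.408 × 2880 × (1110 − 19.1) × 18.4 / 18800 = 1255 mg/L.

X ≈ 1250 mg/L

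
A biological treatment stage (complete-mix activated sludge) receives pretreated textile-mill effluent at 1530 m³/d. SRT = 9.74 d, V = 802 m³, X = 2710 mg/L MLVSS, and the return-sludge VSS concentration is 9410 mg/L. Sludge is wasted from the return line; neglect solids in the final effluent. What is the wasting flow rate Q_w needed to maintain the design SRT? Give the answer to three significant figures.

Wasting from the return line (neglecting effluent solids): Q_w = V·X / (θ_c·X_r) = 802.0 × 2710 / (9.74 × 9410) = 23.71 m³/d.

Q_w ≈ 23.7 m³/d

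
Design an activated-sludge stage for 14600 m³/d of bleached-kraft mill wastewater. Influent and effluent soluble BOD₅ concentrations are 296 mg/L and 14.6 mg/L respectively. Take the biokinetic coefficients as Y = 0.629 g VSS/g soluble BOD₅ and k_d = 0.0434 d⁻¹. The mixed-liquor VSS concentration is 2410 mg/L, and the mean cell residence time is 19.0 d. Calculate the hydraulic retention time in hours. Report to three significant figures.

Rearranging the biomass balance for a CMAS with decay, V = Y·Q·ΔS·θ_c / [X·(1+k_d θ_c)] = 0.629 × 14600 × (296 − 14.6) × 19.0 / [2410 × (1 + 0.0434 × 19.0)] = 4.91×10^7 / 4397 = 11166 m³.
HRT = V/Q = 11166 m³ / 14600 m³·d⁻¹ = 0.7648 d × 24 = 18.36 h.

τ ≈ 18.4 h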